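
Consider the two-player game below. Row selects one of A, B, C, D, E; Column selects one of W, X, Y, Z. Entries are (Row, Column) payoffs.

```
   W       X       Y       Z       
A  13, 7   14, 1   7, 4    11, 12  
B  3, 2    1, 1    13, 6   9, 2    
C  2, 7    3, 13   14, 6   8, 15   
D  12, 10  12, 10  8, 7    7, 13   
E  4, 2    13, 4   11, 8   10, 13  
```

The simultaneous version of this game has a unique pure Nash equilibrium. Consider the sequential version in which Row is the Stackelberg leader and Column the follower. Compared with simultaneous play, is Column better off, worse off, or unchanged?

Column best-responds to each possible Row move:
- A: BR = Z, leader payoff 11.
- B: BR = Y, leader payoff 13.
- C: BR = Z, leader payoff 8.
- D: BR = Z, leader payoff 7.
- E: BR = Z, leader payoff 10.
Row's induced payoffs are 11, 13, 8, 7, 10, so Row commits to B. Subgame-perfect outcome: (B, Y) with payoffs (13, 6).
Now find the simultaneous Nash equilibrium.
Row's best replies: W→A; X→A; Y→C; Z→A.
Column's best replies: A→Z; B→Y; C→Z; D→Z; E→Z.
The unique mutual best reply is (A, Z), giving (11, 12).
Column earns 6 sequentially versus 12 at the Nash outcome: worse off.

worse off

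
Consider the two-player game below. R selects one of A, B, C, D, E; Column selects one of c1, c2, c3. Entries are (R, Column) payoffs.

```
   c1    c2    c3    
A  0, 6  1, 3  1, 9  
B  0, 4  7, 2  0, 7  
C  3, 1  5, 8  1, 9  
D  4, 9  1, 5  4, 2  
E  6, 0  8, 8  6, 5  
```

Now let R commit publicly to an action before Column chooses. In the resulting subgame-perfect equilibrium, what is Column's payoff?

8

Backward induction with R moving first.
- A: Column compares 6, 3, 9 and picks c3; R would get 1.
- B: Column compares 4, 2, 7 and picks c3; R would get 0.
- C: Column compares 1, 8, 9 and picks c3; R would get 1.
- D: Column compares 9, 5, 2 and picks c1; R would get 4.
- E: Column compares 0, 8, 5 and picks c2; R would get 8.
Among 1, 0, 1, 4, 8, the best is 8 at E. Subgame-perfect outcome: (E, c2) with payoffs (8, 8).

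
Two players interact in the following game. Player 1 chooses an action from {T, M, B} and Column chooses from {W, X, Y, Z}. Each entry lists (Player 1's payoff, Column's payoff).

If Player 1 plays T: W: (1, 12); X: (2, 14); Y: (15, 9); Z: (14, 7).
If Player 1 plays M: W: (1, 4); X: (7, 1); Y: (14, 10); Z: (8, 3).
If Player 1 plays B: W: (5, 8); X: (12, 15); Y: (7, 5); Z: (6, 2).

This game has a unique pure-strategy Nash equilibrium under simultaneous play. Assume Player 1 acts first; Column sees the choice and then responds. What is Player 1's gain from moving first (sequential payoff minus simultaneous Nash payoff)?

2

Work backward from Column's decision.
- T: BR = X, leader payoff 2.
- M: BR = Y, leader payoff 14.
- B: BR = X, leader payoff 12.
Player 1's induced payoffs are 2, 14, 12, so Player 1 commits to M. Subgame-perfect outcome: (M, Y) with payoffs (14, 10).
Under simultaneous play:
Player 1's best replies: W→B; X→B; Y→T; Z→T.
Column's best replies: T→X; M→Y; B→X.
The unique mutual best reply is (B, X), giving (12, 15).
Player 1's commitment gain: 14 − 12 = 2.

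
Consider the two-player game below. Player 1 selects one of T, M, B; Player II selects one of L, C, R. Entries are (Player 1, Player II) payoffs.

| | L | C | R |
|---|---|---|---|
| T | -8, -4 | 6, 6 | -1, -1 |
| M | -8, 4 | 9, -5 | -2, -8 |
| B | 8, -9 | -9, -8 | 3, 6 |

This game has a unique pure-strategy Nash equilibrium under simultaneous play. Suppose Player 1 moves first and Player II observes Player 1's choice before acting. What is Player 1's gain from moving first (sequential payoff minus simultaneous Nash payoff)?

Work backward from Player II's decision.
- T: Player II compares -4, 6, -1 and picks C; Player 1 would get 6.
- M: Player II compares 4, -5, -8 and picks L; Player 1 would get -8.
- B: Player II compares -9, -8, 6 and picks R; Player 1 would get 3.
Among 6, -8, 3, the best is 6 at T. Subgame-perfect outcome: (T, C) with payoffs (6, 6).
Now find the simultaneous Nash equilibrium.
Player 1's best replies: L→B; C→M; R→B.
Player II's best replies: T→C; M→L; B→R.
The unique mutual best reply is (B, R), giving (3, 6).
Player 1's commitment gain: 6 − 3 = 3.

3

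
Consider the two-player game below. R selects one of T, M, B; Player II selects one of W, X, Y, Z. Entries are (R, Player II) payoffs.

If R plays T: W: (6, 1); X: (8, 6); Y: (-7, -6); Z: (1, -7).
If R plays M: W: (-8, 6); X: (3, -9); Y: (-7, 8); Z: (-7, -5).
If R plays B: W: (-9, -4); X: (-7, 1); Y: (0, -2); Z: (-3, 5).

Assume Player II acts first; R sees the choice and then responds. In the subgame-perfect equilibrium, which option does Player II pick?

X

Backward induction with Player II moving first.
- W: R compares 6, -8, -9 and picks T; Player II would get 1.
- X: R compares 8, 3, -7 and picks T; Player II would get 6.
- Y: R compares -7, -7, 0 and picks B; Player II would get -2.
- Z: R compares 1, -7, -3 and picks T; Player II would get -7.
Player II's induced payoffs are 1, 6, -2, -7, so Player II commits to X. Subgame-perfect outcome: (T, X) with payoffs (8, 6).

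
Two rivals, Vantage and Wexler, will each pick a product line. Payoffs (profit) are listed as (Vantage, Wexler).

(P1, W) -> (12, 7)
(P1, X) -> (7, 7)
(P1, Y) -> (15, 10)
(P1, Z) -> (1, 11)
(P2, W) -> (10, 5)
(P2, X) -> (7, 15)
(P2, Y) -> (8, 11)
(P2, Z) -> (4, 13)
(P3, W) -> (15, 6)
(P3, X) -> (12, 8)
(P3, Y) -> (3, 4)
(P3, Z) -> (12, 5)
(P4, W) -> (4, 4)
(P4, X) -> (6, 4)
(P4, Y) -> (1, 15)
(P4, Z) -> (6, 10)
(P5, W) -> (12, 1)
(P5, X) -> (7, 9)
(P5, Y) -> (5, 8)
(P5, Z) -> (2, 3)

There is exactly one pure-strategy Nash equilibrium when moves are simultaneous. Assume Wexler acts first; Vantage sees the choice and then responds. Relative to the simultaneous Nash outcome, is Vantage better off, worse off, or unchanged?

better off

Solve by backward induction (Wexler leads).
- W → Vantage plays P3 (best of 12, 10, 15, 4, 12); Wexler gets 6.
- X → Vantage plays P3 (best of 7, 7, 12, 6, 7); Wexler gets 8.
- Y → Vantage plays P1 (best of 15, 8, 3, 1, 5); Wexler gets 10.
- Z → Vantage plays P3 (best of 1, 4, 12, 6, 2); Wexler gets 5.
Wexler's induced payoffs are 6, 8, 10, 5, so Wexler commits to Y. Subgame-perfect outcome: (P1, Y) with payoffs (15, 10).
Now find the simultaneous Nash equilibrium.
Vantage's best replies: W→P3; X→P3; Y→P1; Z→P3.
Wexler's best replies: P1→Z; P2→X; P3→X; P4→Y; P5→X.
The unique mutual best reply is (P3, X), giving (12, 8).
Vantage earns 15 sequentially versus 12 at the Nash outcome: better off.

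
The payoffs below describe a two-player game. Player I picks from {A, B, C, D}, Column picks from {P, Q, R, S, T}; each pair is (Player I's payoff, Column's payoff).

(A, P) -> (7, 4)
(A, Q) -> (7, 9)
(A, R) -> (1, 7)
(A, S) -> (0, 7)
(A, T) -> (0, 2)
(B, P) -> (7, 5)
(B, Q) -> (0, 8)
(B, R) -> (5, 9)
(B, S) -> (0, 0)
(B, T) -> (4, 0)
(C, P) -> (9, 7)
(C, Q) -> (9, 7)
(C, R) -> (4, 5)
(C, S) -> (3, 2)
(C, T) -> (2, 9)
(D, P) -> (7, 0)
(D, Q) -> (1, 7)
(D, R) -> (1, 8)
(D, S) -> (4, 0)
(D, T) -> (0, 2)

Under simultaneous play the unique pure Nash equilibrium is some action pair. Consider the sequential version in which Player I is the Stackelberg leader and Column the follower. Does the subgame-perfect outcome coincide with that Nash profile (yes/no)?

Backward induction with Player I moving first.
- A: BR = Q, leader payoff 7.
- B: BR = R, leader payoff 5.
- C: BR = T, leader payoff 2.
- D: BR = R, leader payoff 1.
Maximizing over 7, 5, 2, 1, Player I chooses A. Subgame-perfect outcome: (A, Q) with payoffs (7, 9).
Under simultaneous play:
Player I's best replies: P→C; Q→C; R→B; S→D; T→B.
Column's best replies: A→Q; B→R; C→T; D→R.
The unique mutual best reply is (B, R), giving (5, 9).
Sequential outcome (A, Q) differs from the Nash profile (B, R).

no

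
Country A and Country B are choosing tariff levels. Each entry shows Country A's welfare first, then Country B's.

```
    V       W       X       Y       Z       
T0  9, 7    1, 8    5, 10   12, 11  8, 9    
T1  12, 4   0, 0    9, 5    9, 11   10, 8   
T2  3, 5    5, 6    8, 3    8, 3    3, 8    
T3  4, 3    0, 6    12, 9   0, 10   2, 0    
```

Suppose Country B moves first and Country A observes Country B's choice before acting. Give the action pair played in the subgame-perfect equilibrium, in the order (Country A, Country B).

Solve by backward induction (Country B leads).
- V → Country A plays T1 (best of 9, 12, 3, 4); Country B gets 4.
- W → Country A plays T2 (best of 1, 0, 5, 0); Country B gets 6.
- X → Country A plays T3 (best of 5, 9, 8, 12); Country B gets 9.
- Y → Country A plays T0 (best of 12, 9, 8, 0); Country B gets 11.
- Z → Country A plays T1 (best of 8, 10, 3, 2); Country B gets 8.
Among 4, 6, 9, 11, 8, the best is 11 at Y. Subgame-perfect outcome: (T0, Y) with payoffs (12, 11).

(T0, Y)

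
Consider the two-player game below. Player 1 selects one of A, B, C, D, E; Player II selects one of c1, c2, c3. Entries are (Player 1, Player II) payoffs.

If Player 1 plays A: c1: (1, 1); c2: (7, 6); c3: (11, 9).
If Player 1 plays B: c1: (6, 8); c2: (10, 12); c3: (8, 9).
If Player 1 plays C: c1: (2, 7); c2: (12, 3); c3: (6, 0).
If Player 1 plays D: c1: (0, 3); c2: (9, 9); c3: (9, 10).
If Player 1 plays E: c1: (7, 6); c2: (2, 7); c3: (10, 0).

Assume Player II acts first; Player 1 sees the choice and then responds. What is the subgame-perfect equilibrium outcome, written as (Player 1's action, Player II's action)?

(A, c3)

Player 1 best-responds to each possible Player II move:
- c1 → Player 1 plays E (best of 1, 6, 2, 0, 7); Player II gets 6.
- c2 → Player 1 plays C (best of 7, 10, 12, 9, 2); Player II gets 3.
- c3 → Player 1 plays A (best of 11, 8, 6, 9, 10); Player II gets 9.
Maximizing over 6, 3, 9, Player II chooses c3. Subgame-perfect outcome: (A, c3) with payoffs (11, 9).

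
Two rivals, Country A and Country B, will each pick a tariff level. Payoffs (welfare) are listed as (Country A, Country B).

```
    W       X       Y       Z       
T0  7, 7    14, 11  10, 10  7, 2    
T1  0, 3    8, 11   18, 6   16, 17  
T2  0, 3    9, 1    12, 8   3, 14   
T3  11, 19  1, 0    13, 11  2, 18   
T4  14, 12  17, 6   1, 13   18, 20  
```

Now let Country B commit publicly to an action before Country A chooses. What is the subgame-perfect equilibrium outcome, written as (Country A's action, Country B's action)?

(T4, Z)

Solve by backward induction (Country B leads).
- W: BR = T4, leader payoff 12.
- X: BR = T4, leader payoff 6.
- Y: BR = T1, leader payoff 6.
- Z: BR = T4, leader payoff 20.
Country B's induced payoffs are 12, 6, 6, 20, so Country B commits to Z. Subgame-perfect outcome: (T4, Z) with payoffs (18, 20).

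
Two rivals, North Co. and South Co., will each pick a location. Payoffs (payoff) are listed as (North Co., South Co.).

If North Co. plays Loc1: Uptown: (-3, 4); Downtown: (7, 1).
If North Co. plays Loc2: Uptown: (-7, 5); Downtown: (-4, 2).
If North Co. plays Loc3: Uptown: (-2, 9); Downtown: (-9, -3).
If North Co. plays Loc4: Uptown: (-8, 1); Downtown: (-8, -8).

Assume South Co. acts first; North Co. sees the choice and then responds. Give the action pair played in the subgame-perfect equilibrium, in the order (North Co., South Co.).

Backward induction with South Co. moving first.
- Uptown: North Co. compares -3, -7, -2, -8 and picks Loc3; South Co. would get 9.
- Downtown: North Co. compares 7, -4, -9, -8 and picks Loc1; South Co. would get 1.
Maximizing over 9, 1, South Co. chooses Uptown. Subgame-perfect outcome: (Loc3, Uptown) with payoffs (-2, 9).

(Loc3, Uptown)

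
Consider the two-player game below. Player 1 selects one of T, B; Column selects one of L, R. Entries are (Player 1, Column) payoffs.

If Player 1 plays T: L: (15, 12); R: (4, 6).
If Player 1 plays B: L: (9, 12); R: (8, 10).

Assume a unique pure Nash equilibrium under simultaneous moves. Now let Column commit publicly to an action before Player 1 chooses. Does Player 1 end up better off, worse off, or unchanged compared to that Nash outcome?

unchanged

Solve by backward induction (Column leads).
- L: Player 1 compares 15, 9 and picks T; Column would get 12.
- R: Player 1 compares 4, 8 and picks B; Column would get 10.
Column's induced payoffs are 12, 10, so Column commits to L. Subgame-perfect outcome: (T, L) with payoffs (15, 12).
Under simultaneous play:
Player 1's best replies: L→T; R→B.
Column's best replies: T→L; B→L.
The unique mutual best reply is (T, L), giving (15, 12).
Player 1 earns 15 sequentially versus 15 at the Nash outcome: unchanged.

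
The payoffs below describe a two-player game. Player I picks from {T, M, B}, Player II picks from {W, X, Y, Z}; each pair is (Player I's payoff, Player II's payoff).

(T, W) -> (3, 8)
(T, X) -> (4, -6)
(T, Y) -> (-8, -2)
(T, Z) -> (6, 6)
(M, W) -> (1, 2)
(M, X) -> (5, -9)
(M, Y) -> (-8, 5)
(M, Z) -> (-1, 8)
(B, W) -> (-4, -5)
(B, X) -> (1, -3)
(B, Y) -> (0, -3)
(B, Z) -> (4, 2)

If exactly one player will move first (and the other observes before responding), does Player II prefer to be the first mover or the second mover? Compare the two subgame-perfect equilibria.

first

If Player I leads: Player II's best replies are T→W, M→Z, B→Z; Player I's induced payoffs 3, -1, 4; outcome (B, Z), payoffs (4, 2).
If Player II leads: Player I's best replies are W→T, X→M, Y→B, Z→T; Player II's induced payoffs 8, -9, -3, 6; outcome (T, W), payoffs (3, 8).
Player II gets 8 moving first and 2 moving second, so Player II prefers to move first.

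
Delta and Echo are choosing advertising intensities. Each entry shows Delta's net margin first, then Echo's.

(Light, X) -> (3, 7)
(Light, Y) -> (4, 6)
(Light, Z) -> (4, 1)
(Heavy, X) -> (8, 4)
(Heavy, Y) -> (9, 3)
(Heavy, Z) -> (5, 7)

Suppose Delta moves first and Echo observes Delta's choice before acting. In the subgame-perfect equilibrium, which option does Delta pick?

Heavy

Backward induction with Delta moving first.
- Light → Echo plays X (best of 7, 6, 1); Delta gets 3.
- Heavy → Echo plays Z (best of 4, 3, 7); Delta gets 5.
Maximizing over 3, 5, Delta chooses Heavy. Subgame-perfect outcome: (Heavy, Z) with payoffs (5, 7).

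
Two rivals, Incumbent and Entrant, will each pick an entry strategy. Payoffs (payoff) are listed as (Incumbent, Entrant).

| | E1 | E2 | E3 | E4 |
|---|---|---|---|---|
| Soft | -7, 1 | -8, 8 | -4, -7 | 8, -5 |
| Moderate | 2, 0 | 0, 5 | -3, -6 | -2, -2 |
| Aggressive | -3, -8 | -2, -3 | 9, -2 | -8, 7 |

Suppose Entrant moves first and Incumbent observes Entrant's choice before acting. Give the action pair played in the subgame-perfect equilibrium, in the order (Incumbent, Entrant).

Incumbent best-responds to each possible Entrant move:
- E1 → Incumbent plays Moderate (best of -7, 2, -3); Entrant gets 0.
- E2 → Incumbent plays Moderate (best of -8, 0, -2); Entrant gets 5.
- E3 → Incumbent plays Aggressive (best of -4, -3, 9); Entrant gets -2.
- E4 → Incumbent plays Soft (best of 8, -2, -8); Entrant gets -5.
Maximizing over 0, 5, -2, -5, Entrant chooses E2. Subgame-perfect outcome: (Moderate, E2) with payoffs (0, 5).

(Moderate, E2)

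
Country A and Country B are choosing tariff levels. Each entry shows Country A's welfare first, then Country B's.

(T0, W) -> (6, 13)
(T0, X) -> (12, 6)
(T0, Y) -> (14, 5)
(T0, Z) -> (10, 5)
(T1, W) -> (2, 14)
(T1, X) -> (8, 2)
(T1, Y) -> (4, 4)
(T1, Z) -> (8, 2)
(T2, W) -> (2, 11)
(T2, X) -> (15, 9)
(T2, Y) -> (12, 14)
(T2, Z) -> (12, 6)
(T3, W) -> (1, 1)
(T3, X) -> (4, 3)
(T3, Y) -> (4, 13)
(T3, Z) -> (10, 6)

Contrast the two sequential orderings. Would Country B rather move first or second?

If Country A leads: Country B's best replies are T0→W, T1→W, T2→Y, T3→Y; Country A's induced payoffs 6, 2, 12, 4; outcome (T2, Y), payoffs (12, 14).
If Country B leads: Country A's best replies are W→T0, X→T2, Y→T0, Z→T2; Country B's induced payoffs 13, 9, 5, 6; outcome (T0, W), payoffs (6, 13).
Country B gets 13 moving first and 14 moving second, so Country B prefers to move second.

second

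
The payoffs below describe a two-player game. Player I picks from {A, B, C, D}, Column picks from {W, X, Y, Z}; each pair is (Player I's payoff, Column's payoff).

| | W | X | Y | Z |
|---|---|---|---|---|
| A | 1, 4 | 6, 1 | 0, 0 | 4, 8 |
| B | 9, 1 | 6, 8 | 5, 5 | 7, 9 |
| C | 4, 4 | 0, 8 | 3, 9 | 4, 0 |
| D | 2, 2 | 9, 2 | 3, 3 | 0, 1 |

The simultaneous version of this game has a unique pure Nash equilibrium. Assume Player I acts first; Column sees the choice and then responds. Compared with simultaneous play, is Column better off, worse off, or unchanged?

unchanged

Solve by backward induction (Player I leads).
- A: Column compares 4, 1, 0, 8 and picks Z; Player I would get 4.
- B: Column compares 1, 8, 5, 9 and picks Z; Player I would get 7.
- C: Column compares 4, 8, 9, 0 and picks Y; Player I would get 3.
- D: Column compares 2, 2, 3, 1 and picks Y; Player I would get 3.
Player I's induced payoffs are 4, 7, 3, 3, so Player I commits to B. Subgame-perfect outcome: (B, Z) with payoffs (7, 9).
Now find the simultaneous Nash equilibrium.
Player I's best replies: W→B; X→D; Y→B; Z→B.
Column's best replies: A→Z; B→Z; C→Y; D→Y.
Only (B, Z) has each player best-responding; Nash payoffs (7, 9).
Column earns 9 sequentially versus 9 at the Nash outcome: unchanged.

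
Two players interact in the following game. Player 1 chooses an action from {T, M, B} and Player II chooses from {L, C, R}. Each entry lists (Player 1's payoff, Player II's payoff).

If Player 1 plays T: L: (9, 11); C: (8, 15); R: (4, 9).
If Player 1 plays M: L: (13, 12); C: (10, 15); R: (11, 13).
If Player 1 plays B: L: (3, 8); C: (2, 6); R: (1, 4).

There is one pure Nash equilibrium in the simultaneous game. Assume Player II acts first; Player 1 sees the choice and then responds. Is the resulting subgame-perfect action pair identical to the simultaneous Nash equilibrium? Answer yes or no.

Backward induction with Player II moving first.
- L: BR = M, leader payoff 12.
- C: BR = M, leader payoff 15.
- R: BR = M, leader payoff 13.
Among 12, 15, 13, the best is 15 at C. Subgame-perfect outcome: (M, C) with payoffs (10, 15).
For the simultaneous game, intersect best replies.
Player 1's best replies: L→M; C→M; R→M.
Player II's best replies: T→C; M→C; B→L.
The unique mutual best reply is (M, C), giving (10, 15).
Sequential outcome (M, C) coincides with the Nash profile (M, C).

yes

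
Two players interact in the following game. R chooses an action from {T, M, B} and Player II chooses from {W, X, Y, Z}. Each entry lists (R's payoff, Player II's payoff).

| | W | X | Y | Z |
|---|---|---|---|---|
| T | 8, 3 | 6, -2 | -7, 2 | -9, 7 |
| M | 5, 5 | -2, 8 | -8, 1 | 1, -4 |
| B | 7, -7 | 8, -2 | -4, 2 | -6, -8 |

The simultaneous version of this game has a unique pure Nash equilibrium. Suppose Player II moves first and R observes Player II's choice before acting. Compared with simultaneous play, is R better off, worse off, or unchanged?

Backward induction with Player II moving first.
- W: R compares 8, 5, 7 and picks T; Player II would get 3.
- X: R compares 6, -2, 8 and picks B; Player II would get -2.
- Y: R compares -7, -8, -4 and picks B; Player II would get 2.
- Z: R compares -9, 1, -6 and picks M; Player II would get -4.
Player II's induced payoffs are 3, -2, 2, -4, so Player II commits to W. Subgame-perfect outcome: (T, W) with payoffs (8, 3).
Under simultaneous play:
R's best replies: W→T; X→B; Y→B; Z→M.
Player II's best replies: T→Z; M→X; B→Y.
Only (B, Y) has each player best-responding; Nash payoffs (-4, 2).
R earns 8 sequentially versus -4 at the Nash outcome: better off.

better off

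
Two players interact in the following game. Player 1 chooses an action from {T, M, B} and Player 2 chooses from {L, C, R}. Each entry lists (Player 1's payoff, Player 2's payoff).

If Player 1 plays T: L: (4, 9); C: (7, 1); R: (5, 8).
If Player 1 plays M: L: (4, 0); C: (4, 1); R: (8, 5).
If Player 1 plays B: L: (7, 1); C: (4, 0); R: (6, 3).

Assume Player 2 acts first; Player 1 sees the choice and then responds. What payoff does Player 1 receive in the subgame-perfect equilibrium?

Player 1 best-responds to each possible Player 2 move:
- L → Player 1 plays B (best of 4, 4, 7); Player 2 gets 1.
- C → Player 1 plays T (best of 7, 4, 4); Player 2 gets 1.
- R → Player 1 plays M (best of 5, 8, 6); Player 2 gets 5.
Maximizing over 1, 1, 5, Player 2 chooses R. Subgame-perfect outcome: (M, R) with payoffs (8, 5).

8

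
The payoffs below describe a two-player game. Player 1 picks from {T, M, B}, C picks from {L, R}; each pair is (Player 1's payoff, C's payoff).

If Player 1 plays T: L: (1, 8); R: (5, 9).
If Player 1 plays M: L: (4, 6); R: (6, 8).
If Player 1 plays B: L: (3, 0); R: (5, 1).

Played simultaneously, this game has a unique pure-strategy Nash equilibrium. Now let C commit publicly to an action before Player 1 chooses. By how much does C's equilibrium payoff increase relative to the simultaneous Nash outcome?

0

Backward induction with C moving first.
- L → Player 1 plays M (best of 1, 4, 3); C gets 6.
- R → Player 1 plays M (best of 5, 6, 5); C gets 8.
C's induced payoffs are 6, 8, so C commits to R. Subgame-perfect outcome: (M, R) with payoffs (6, 8).
For the simultaneous game, intersect best replies.
Player 1's best replies: L→M; R→M.
C's best replies: T→R; M→R; B→R.
Only (M, R) has each player best-responding; Nash payoffs (6, 8).
C's commitment gain: 8 − 8 = 0.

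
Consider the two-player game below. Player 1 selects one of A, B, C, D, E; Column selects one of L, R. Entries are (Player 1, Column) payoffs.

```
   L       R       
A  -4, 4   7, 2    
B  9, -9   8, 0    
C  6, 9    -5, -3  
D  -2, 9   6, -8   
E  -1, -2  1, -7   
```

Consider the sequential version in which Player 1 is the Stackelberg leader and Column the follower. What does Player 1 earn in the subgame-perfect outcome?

8

Column best-responds to each possible Player 1 move:
- A → Column plays L (best of 4, 2); Player 1 gets -4.
- B → Column plays R (best of -9, 0); Player 1 gets 8.
- C → Column plays L (best of 9, -3); Player 1 gets 6.
- D → Column plays L (best of 9, -8); Player 1 gets -2.
- E → Column plays L (best of -2, -7); Player 1 gets -1.
Maximizing over -4, 8, 6, -2, -1, Player 1 chooses B. Subgame-perfect outcome: (B, R) with payoffs (8, 0).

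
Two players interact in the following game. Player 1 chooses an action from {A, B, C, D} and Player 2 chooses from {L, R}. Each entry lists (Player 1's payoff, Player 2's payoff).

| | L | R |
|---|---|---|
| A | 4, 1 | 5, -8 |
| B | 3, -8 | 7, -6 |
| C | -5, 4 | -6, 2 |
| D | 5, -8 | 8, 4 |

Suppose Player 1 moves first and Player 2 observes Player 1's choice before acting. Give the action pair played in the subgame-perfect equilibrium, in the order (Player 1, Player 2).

(D, R)

Player 2 best-responds to each possible Player 1 move:
- A: BR = L, leader payoff 4.
- B: BR = R, leader payoff 7.
- C: BR = L, leader payoff -5.
- D: BR = R, leader payoff 8.
Among 4, 7, -5, 8, the best is 8 at D. Subgame-perfect outcome: (D, R) with payoffs (8, 4).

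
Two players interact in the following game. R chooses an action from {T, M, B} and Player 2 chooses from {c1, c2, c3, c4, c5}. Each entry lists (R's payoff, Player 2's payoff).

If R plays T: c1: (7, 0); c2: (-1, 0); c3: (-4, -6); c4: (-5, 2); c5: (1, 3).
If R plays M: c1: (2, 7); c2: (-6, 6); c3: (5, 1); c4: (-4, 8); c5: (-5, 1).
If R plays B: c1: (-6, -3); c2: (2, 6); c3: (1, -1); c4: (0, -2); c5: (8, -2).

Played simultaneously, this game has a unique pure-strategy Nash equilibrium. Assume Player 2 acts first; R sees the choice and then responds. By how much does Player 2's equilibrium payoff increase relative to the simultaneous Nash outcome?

Solve by backward induction (Player 2 leads).
- c1: BR = T, leader payoff 0.
- c2: BR = B, leader payoff 6.
- c3: BR = M, leader payoff 1.
- c4: BR = B, leader payoff -2.
- c5: BR = B, leader payoff -2.
Among 0, 6, 1, -2, -2, the best is 6 at c2. Subgame-perfect outcome: (B, c2) with payoffs (2, 6).
For the simultaneous game, intersect best replies.
R's best replies: c1→T; c2→B; c3→M; c4→B; c5→B.
Player 2's best replies: T→c5; M→c4; B→c2.
Only (B, c2) has each player best-responding; Nash payoffs (2, 6).
Player 2's commitment gain: 6 − 6 = 0.

0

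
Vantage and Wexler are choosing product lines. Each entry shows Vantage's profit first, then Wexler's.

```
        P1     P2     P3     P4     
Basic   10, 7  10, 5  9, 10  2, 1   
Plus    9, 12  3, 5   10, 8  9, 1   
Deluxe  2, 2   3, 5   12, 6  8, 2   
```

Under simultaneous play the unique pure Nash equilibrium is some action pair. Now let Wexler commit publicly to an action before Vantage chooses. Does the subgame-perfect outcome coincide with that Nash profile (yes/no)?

no

Solve by backward induction (Wexler leads).
- P1 → Vantage plays Basic (best of 10, 9, 2); Wexler gets 7.
- P2 → Vantage plays Basic (best of 10, 3, 3); Wexler gets 5.
- P3 → Vantage plays Deluxe (best of 9, 10, 12); Wexler gets 6.
- P4 → Vantage plays Plus (best of 2, 9, 8); Wexler gets 1.
Among 7, 5, 6, 1, the best is 7 at P1. Subgame-perfect outcome: (Basic, P1) with payoffs (10, 7).
Under simultaneous play:
Vantage's best replies: P1→Basic; P2→Basic; P3→Deluxe; P4→Plus.
Wexler's best replies: Basic→P3; Plus→P1; Deluxe→P3.
The unique mutual best reply is (Deluxe, P3), giving (12, 6).
Sequential outcome (Basic, P1) differs from the Nash profile (Deluxe, P3).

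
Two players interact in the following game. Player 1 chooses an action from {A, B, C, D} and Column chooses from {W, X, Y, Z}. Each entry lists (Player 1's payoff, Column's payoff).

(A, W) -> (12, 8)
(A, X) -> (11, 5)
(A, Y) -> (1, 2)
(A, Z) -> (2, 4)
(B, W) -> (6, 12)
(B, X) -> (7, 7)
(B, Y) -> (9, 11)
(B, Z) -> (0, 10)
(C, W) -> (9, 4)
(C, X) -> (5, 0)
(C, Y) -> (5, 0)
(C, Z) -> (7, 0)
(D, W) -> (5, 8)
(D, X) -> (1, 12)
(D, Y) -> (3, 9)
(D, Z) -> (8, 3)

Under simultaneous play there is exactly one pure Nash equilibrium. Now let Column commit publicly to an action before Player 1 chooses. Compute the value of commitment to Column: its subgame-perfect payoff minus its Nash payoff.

3

Solve by backward induction (Column leads).
- W: BR = A, leader payoff 8.
- X: BR = A, leader payoff 5.
- Y: BR = B, leader payoff 11.
- Z: BR = D, leader payoff 3.
Column's induced payoffs are 8, 5, 11, 3, so Column commits to Y. Subgame-perfect outcome: (B, Y) with payoffs (9, 11).
For the simultaneous game, intersect best replies.
Player 1's best replies: W→A; X→A; Y→B; Z→D.
Column's best replies: A→W; B→W; C→W; D→X.
Only (A, W) has each player best-responding; Nash payoffs (12, 8).
Column's commitment gain: 11 − 8 = 3.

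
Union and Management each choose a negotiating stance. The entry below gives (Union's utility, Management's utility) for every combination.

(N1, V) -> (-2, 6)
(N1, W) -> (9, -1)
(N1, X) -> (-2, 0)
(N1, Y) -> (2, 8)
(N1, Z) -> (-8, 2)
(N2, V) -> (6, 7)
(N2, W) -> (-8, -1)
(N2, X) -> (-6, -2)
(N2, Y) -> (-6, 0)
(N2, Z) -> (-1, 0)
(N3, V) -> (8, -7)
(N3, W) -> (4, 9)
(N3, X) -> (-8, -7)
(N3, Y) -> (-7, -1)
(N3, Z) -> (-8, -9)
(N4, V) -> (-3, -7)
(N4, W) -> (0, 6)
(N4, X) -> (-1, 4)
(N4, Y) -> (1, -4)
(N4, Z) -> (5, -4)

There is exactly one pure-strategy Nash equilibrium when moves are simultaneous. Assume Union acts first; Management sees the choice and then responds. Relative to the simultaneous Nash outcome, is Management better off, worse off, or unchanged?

worse off

Solve by backward induction (Union leads).
- N1: Management compares 6, -1, 0, 8, 2 and picks Y; Union would get 2.
- N2: Management compares 7, -1, -2, 0, 0 and picks V; Union would get 6.
- N3: Management compares -7, 9, -7, -1, -9 and picks W; Union would get 4.
- N4: Management compares -7, 6, 4, -4, -4 and picks W; Union would get 0.
Union's induced payoffs are 2, 6, 4, 0, so Union commits to N2. Subgame-perfect outcome: (N2, V) with payoffs (6, 7).
Under simultaneous play:
Union's best replies: V→N3; W→N1; X→N4; Y→N1; Z→N4.
Management's best replies: N1→Y; N2→V; N3→W; N4→W.
Only (N1, Y) has each player best-responding; Nash payoffs (2, 8).
Management earns 7 sequentially versus 8 at the Nash outcome: worse off.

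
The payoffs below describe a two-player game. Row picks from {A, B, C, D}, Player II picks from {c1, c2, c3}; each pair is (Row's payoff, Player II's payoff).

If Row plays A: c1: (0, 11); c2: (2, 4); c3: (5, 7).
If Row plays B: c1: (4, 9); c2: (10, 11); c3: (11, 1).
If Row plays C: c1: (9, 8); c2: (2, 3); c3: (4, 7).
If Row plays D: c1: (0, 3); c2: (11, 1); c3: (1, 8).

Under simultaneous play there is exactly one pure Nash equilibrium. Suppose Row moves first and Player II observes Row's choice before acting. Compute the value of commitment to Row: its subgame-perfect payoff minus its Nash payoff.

1

Work backward from Player II's decision.
- A: Player II compares 11, 4, 7 and picks c1; Row would get 0.
- B: Player II compares 9, 11, 1 and picks c2; Row would get 10.
- C: Player II compares 8, 3, 7 and picks c1; Row would get 9.
- D: Player II compares 3, 1, 8 and picks c3; Row would get 1.
Maximizing over 0, 10, 9, 1, Row chooses B. Subgame-perfect outcome: (B, c2) with payoffs (10, 11).
Under simultaneous play:
Row's best replies: c1→C; c2→D; c3→B.
Player II's best replies: A→c1; B→c2; C→c1; D→c3.
The unique mutual best reply is (C, c1), giving (9, 8).
Row's commitment gain: 10 − 9 = 1.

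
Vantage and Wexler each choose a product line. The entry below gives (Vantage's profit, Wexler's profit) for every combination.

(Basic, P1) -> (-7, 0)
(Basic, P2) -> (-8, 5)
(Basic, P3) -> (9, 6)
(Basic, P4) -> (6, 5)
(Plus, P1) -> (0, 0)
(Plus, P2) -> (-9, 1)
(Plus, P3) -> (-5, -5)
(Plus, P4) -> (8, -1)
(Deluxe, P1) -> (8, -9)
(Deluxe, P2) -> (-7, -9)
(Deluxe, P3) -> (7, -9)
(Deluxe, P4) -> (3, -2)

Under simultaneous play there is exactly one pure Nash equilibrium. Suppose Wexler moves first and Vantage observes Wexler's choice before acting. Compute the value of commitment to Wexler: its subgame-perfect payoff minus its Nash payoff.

Backward induction with Wexler moving first.
- P1: BR = Deluxe, leader payoff -9.
- P2: BR = Deluxe, leader payoff -9.
- P3: BR = Basic, leader payoff 6.
- P4: BR = Plus, leader payoff -1.
Maximizing over -9, -9, 6, -1, Wexler chooses P3. Subgame-perfect outcome: (Basic, P3) with payoffs (9, 6).
Under simultaneous play:
Vantage's best replies: P1→Deluxe; P2→Deluxe; P3→Basic; P4→Plus.
Wexler's best replies: Basic→P3; Plus→P2; Deluxe→P4.
Only (Basic, P3) has each player best-responding; Nash payoffs (9, 6).
Wexler's commitment gain: 6 − 6 = 0.

0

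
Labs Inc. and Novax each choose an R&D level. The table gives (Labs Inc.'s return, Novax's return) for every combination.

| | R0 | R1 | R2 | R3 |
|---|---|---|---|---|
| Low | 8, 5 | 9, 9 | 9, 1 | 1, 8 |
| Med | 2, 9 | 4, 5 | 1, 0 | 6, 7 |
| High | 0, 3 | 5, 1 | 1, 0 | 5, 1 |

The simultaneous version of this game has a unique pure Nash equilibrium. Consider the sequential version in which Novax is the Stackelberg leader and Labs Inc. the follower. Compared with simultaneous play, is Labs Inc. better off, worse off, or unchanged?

Labs Inc. best-responds to each possible Novax move:
- R0: BR = Low, leader payoff 5.
- R1: BR = Low, leader payoff 9.
- R2: BR = Low, leader payoff 1.
- R3: BR = Med, leader payoff 7.
Among 5, 9, 1, 7, the best is 9 at R1. Subgame-perfect outcome: (Low, R1) with payoffs (9, 9).
Now find the simultaneous Nash equilibrium.
Labs Inc.'s best replies: R0→Low; R1→Low; R2→Low; R3→Med.
Novax's best replies: Low→R1; Med→R0; High→R0.
The unique mutual best reply is (Low, R1), giving (9, 9).
Labs Inc. earns 9 sequentially versus 9 at the Nash outcome: unchanged.

unchanged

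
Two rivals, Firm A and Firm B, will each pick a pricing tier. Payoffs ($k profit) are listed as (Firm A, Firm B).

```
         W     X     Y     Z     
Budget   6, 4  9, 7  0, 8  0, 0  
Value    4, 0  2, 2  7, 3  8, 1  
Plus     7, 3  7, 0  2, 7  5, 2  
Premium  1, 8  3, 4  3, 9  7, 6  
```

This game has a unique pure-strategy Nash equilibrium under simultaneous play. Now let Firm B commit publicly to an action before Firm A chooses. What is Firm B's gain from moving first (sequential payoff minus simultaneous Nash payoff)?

4

Solve by backward induction (Firm B leads).
- W: Firm A compares 6, 4, 7, 1 and picks Plus; Firm B would get 3.
- X: Firm A compares 9, 2, 7, 3 and picks Budget; Firm B would get 7.
- Y: Firm A compares 0, 7, 2, 3 and picks Value; Firm B would get 3.
- Z: Firm A compares 0, 8, 5, 7 and picks Value; Firm B would get 1.
Among 3, 7, 3, 1, the best is 7 at X. Subgame-perfect outcome: (Budget, X) with payoffs (9, 7).
Under simultaneous play:
Firm A's best replies: W→Plus; X→Budget; Y→Value; Z→Value.
Firm B's best replies: Budget→Y; Value→Y; Plus→Y; Premium→Y.
The unique mutual best reply is (Value, Y), giving (7, 3).
Firm B's commitment gain: 7 − 3 = 4.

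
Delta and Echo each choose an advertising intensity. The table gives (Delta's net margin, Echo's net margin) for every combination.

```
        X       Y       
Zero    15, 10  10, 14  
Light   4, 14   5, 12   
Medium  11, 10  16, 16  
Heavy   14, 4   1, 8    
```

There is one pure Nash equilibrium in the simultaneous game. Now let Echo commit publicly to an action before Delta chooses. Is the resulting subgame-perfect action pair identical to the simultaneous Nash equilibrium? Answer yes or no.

yes

Solve by backward induction (Echo leads).
- X: BR = Zero, leader payoff 10.
- Y: BR = Medium, leader payoff 16.
Maximizing over 10, 16, Echo chooses Y. Subgame-perfect outcome: (Medium, Y) with payoffs (16, 16).
Now find the simultaneous Nash equilibrium.
Delta's best replies: X→Zero; Y→Medium.
Echo's best replies: Zero→Y; Light→X; Medium→Y; Heavy→Y.
The unique mutual best reply is (Medium, Y), giving (16, 16).
Sequential outcome (Medium, Y) coincides with the Nash profile (Medium, Y).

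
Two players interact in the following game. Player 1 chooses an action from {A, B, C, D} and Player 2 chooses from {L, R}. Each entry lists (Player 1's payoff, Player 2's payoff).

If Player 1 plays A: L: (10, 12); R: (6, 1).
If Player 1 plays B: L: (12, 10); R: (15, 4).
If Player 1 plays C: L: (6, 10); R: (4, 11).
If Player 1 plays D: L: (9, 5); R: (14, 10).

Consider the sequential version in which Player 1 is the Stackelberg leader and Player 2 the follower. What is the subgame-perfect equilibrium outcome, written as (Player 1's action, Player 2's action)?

(D, R)

Backward induction with Player 1 moving first.
- A: BR = L, leader payoff 10.
- B: BR = L, leader payoff 12.
- C: BR = R, leader payoff 4.
- D: BR = R, leader payoff 14.
Maximizing over 10, 12, 4, 14, Player 1 chooses D. Subgame-perfect outcome: (D, R) with payoffs (14, 10).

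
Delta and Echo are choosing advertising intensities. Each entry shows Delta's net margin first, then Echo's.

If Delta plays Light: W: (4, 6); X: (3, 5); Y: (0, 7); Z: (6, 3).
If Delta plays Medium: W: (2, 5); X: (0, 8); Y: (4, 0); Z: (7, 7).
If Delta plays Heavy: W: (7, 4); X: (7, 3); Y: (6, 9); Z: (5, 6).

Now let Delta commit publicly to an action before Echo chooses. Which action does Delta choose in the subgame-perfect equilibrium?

Echo best-responds to each possible Delta move:
- Light: BR = Y, leader payoff 0.
- Medium: BR = X, leader payoff 0.
- Heavy: BR = Y, leader payoff 6.
Among 0, 0, 6, the best is 6 at Heavy. Subgame-perfect outcome: (Heavy, Y) with payoffs (6, 9).

Heavy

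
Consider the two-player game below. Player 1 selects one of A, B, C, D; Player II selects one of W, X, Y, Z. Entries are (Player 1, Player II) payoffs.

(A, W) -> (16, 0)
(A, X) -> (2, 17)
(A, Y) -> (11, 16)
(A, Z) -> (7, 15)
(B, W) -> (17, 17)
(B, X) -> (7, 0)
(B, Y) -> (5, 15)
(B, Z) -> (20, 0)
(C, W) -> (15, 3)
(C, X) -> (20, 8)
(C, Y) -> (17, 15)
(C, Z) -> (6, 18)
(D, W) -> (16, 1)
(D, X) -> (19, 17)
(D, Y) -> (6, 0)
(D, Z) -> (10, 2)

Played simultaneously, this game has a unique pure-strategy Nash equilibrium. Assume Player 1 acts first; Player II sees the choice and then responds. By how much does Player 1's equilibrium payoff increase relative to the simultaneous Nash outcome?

2

Player II best-responds to each possible Player 1 move:
- A: BR = X, leader payoff 2.
- B: BR = W, leader payoff 17.
- C: BR = Z, leader payoff 6.
- D: BR = X, leader payoff 19.
Player 1's induced payoffs are 2, 17, 6, 19, so Player 1 commits to D. Subgame-perfect outcome: (D, X) with payoffs (19, 17).
For the simultaneous game, intersect best replies.
Player 1's best replies: W→B; X→C; Y→C; Z→B.
Player II's best replies: A→X; B→W; C→Z; D→X.
Only (B, W) has each player best-responding; Nash payoffs (17, 17).
Player 1's commitment gain: 19 − 17 = 2.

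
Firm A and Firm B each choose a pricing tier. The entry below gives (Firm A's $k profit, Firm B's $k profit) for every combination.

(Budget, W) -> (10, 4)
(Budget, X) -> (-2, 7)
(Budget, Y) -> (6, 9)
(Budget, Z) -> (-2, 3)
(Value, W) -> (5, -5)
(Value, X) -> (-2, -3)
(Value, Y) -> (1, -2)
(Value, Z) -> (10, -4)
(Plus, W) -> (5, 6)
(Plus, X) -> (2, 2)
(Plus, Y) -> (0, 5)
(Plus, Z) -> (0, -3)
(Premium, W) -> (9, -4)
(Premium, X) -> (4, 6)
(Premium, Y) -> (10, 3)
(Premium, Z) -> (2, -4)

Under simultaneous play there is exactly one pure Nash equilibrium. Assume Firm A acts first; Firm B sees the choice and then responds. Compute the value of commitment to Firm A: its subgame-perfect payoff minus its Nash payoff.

2

Solve by backward induction (Firm A leads).
- Budget → Firm B plays Y (best of 4, 7, 9, 3); Firm A gets 6.
- Value → Firm B plays Y (best of -5, -3, -2, -4); Firm A gets 1.
- Plus → Firm B plays W (best of 6, 2, 5, -3); Firm A gets 5.
- Premium → Firm B plays X (best of -4, 6, 3, -4); Firm A gets 4.
Maximizing over 6, 1, 5, 4, Firm A chooses Budget. Subgame-perfect outcome: (Budget, Y) with payoffs (6, 9).
For the simultaneous game, intersect best replies.
Firm A's best replies: W→Budget; X→Premium; Y→Premium; Z→Value.
Firm B's best replies: Budget→Y; Value→Y; Plus→W; Premium→X.
Only (Premium, X) has each player best-responding; Nash payoffs (4, 6).
Firm A's commitment gain: 6 − 4 = 2.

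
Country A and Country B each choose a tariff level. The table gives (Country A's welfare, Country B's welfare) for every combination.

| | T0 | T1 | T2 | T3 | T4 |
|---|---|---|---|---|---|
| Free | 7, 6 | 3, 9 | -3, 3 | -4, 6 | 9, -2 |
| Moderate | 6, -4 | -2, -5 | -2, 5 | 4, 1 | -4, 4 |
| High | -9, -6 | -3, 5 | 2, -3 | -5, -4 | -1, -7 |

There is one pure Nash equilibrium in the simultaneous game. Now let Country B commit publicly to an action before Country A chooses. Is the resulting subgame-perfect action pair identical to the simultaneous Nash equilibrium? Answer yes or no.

yes

Solve by backward induction (Country B leads).
- T0 → Country A plays Free (best of 7, 6, -9); Country B gets 6.
- T1 → Country A plays Free (best of 3, -2, -3); Country B gets 9.
- T2 → Country A plays High (best of -3, -2, 2); Country B gets -3.
- T3 → Country A plays Moderate (best of -4, 4, -5); Country B gets 1.
- T4 → Country A plays Free (best of 9, -4, -1); Country B gets -2.
Country B's induced payoffs are 6, 9, -3, 1, -2, so Country B commits to T1. Subgame-perfect outcome: (Free, T1) with payoffs (3, 9).
Now find the simultaneous Nash equilibrium.
Country A's best replies: T0→Free; T1→Free; T2→High; T3→Moderate; T4→Free.
Country B's best replies: Free→T1; Moderate→T2; High→T1.
Only (Free, T1) has each player best-responding; Nash payoffs (3, 9).
Sequential outcome (Free, T1) coincides with the Nash profile (Free, T1).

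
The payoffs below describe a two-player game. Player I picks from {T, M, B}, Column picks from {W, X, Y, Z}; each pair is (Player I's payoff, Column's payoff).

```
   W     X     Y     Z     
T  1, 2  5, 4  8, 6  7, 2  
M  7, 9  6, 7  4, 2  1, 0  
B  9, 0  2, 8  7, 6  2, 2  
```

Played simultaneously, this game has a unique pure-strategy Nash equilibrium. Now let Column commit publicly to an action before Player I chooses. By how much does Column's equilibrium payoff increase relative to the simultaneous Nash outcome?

Solve by backward induction (Column leads).
- W: Player I compares 1, 7, 9 and picks B; Column would get 0.
- X: Player I compares 5, 6, 2 and picks M; Column would get 7.
- Y: Player I compares 8, 4, 7 and picks T; Column would get 6.
- Z: Player I compares 7, 1, 2 and picks T; Column would get 2.
Column's induced payoffs are 0, 7, 6, 2, so Column commits to X. Subgame-perfect outcome: (M, X) with payoffs (6, 7).
Under simultaneous play:
Player I's best replies: W→B; X→M; Y→T; Z→T.
Column's best replies: T→Y; M→W; B→X.
Only (T, Y) has each player best-responding; Nash payoffs (8, 6).
Column's commitment gain: 7 − 6 = 1.

1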